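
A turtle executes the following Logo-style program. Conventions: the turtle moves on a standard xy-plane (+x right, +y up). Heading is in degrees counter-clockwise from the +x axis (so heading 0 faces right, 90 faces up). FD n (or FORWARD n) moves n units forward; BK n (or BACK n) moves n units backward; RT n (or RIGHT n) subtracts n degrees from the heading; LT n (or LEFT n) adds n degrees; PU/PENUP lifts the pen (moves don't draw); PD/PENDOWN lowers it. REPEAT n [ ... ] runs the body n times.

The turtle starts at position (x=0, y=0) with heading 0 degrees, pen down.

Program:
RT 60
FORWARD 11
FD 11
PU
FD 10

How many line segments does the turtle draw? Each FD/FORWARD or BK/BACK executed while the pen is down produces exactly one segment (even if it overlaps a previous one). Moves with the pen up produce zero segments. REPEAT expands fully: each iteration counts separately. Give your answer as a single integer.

Executing turtle program step by step:
Start: pos=(0,0), heading=0, pen down
RT 60: heading 0 -> 300
FD 11: (0,0) -> (5.5,-9.526) [heading=300, draw]
FD 11: (5.5,-9.526) -> (11,-19.053) [heading=300, draw]
PU: pen up
FD 10: (11,-19.053) -> (16,-27.713) [heading=300, move]
Final: pos=(16,-27.713), heading=300, 2 segment(s) drawn
Segments drawn: 2

Answer: 2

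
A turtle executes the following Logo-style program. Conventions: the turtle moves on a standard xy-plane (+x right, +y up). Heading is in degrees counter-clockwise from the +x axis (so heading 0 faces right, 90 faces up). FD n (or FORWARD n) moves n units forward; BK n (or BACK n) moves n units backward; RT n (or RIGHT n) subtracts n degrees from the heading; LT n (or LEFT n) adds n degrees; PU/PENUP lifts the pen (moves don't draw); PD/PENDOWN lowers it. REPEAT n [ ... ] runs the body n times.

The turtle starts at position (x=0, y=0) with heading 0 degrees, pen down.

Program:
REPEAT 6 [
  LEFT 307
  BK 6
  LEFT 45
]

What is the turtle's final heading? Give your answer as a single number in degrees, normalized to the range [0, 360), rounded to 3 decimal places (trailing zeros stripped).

Executing turtle program step by step:
Start: pos=(0,0), heading=0, pen down
REPEAT 6 [
  -- iteration 1/6 --
  LT 307: heading 0 -> 307
  BK 6: (0,0) -> (-3.611,4.792) [heading=307, draw]
  LT 45: heading 307 -> 352
  -- iteration 2/6 --
  LT 307: heading 352 -> 299
  BK 6: (-3.611,4.792) -> (-6.52,10.04) [heading=299, draw]
  LT 45: heading 299 -> 344
  -- iteration 3/6 --
  LT 307: heading 344 -> 291
  BK 6: (-6.52,10.04) -> (-8.67,15.641) [heading=291, draw]
  LT 45: heading 291 -> 336
  -- iteration 4/6 --
  LT 307: heading 336 -> 283
  BK 6: (-8.67,15.641) -> (-10.02,21.487) [heading=283, draw]
  LT 45: heading 283 -> 328
  -- iteration 5/6 --
  LT 307: heading 328 -> 275
  BK 6: (-10.02,21.487) -> (-10.543,27.464) [heading=275, draw]
  LT 45: heading 275 -> 320
  -- iteration 6/6 --
  LT 307: heading 320 -> 267
  BK 6: (-10.543,27.464) -> (-10.229,33.456) [heading=267, draw]
  LT 45: heading 267 -> 312
]
Final: pos=(-10.229,33.456), heading=312, 6 segment(s) drawn

Answer: 312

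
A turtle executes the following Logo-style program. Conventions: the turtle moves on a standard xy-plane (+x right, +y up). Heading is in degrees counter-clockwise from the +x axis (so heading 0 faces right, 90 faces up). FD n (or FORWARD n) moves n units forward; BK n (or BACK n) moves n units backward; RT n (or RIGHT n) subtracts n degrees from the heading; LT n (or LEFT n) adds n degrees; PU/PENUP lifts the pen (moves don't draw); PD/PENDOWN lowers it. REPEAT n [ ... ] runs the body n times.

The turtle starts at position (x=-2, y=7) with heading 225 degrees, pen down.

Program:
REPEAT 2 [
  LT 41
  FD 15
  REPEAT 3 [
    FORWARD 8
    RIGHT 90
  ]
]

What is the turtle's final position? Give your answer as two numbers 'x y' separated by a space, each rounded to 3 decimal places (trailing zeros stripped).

Executing turtle program step by step:
Start: pos=(-2,7), heading=225, pen down
REPEAT 2 [
  -- iteration 1/2 --
  LT 41: heading 225 -> 266
  FD 15: (-2,7) -> (-3.046,-7.963) [heading=266, draw]
  REPEAT 3 [
    -- iteration 1/3 --
    FD 8: (-3.046,-7.963) -> (-3.604,-15.944) [heading=266, draw]
    RT 90: heading 266 -> 176
    -- iteration 2/3 --
    FD 8: (-3.604,-15.944) -> (-11.585,-15.386) [heading=176, draw]
    RT 90: heading 176 -> 86
    -- iteration 3/3 --
    FD 8: (-11.585,-15.386) -> (-11.027,-7.405) [heading=86, draw]
    RT 90: heading 86 -> 356
  ]
  -- iteration 2/2 --
  LT 41: heading 356 -> 37
  FD 15: (-11.027,-7.405) -> (0.953,1.622) [heading=37, draw]
  REPEAT 3 [
    -- iteration 1/3 --
    FD 8: (0.953,1.622) -> (7.342,6.436) [heading=37, draw]
    RT 90: heading 37 -> 307
    -- iteration 2/3 --
    FD 8: (7.342,6.436) -> (12.156,0.047) [heading=307, draw]
    RT 90: heading 307 -> 217
    -- iteration 3/3 --
    FD 8: (12.156,0.047) -> (5.767,-4.767) [heading=217, draw]
    RT 90: heading 217 -> 127
  ]
]
Final: pos=(5.767,-4.767), heading=127, 8 segment(s) drawn

Answer: 5.767 -4.767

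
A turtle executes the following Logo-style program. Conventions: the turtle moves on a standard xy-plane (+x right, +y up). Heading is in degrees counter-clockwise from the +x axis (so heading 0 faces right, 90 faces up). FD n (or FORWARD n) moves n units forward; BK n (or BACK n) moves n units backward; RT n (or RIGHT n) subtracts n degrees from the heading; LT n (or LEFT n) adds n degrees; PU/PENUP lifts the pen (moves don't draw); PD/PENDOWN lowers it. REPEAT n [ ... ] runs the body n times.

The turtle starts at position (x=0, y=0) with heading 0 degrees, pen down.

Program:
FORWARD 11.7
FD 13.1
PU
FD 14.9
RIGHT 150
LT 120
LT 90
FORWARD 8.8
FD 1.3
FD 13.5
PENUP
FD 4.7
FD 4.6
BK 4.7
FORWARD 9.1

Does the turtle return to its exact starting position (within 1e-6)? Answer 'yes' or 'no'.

Answer: no

Derivation:
Executing turtle program step by step:
Start: pos=(0,0), heading=0, pen down
FD 11.7: (0,0) -> (11.7,0) [heading=0, draw]
FD 13.1: (11.7,0) -> (24.8,0) [heading=0, draw]
PU: pen up
FD 14.9: (24.8,0) -> (39.7,0) [heading=0, move]
RT 150: heading 0 -> 210
LT 120: heading 210 -> 330
LT 90: heading 330 -> 60
FD 8.8: (39.7,0) -> (44.1,7.621) [heading=60, move]
FD 1.3: (44.1,7.621) -> (44.75,8.747) [heading=60, move]
FD 13.5: (44.75,8.747) -> (51.5,20.438) [heading=60, move]
PU: pen up
FD 4.7: (51.5,20.438) -> (53.85,24.509) [heading=60, move]
FD 4.6: (53.85,24.509) -> (56.15,28.492) [heading=60, move]
BK 4.7: (56.15,28.492) -> (53.8,24.422) [heading=60, move]
FD 9.1: (53.8,24.422) -> (58.35,32.303) [heading=60, move]
Final: pos=(58.35,32.303), heading=60, 2 segment(s) drawn

Start position: (0, 0)
Final position: (58.35, 32.303)
Distance = 66.695; >= 1e-6 -> NOT closed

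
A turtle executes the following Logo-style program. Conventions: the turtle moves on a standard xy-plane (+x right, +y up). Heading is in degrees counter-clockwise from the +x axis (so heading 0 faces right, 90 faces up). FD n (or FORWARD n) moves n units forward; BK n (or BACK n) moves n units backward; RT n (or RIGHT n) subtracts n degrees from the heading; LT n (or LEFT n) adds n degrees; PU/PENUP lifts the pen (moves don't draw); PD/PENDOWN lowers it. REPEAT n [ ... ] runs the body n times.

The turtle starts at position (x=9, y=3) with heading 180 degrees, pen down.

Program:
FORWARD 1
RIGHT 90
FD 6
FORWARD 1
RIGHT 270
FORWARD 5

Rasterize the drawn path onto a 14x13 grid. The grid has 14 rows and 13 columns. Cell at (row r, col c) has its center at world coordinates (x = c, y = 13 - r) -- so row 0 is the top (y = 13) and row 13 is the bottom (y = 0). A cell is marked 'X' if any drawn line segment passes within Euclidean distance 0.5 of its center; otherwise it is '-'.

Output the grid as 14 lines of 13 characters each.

Answer: -------------
-------------
-------------
---XXXXXX----
--------X----
--------X----
--------X----
--------X----
--------X----
--------X----
--------XX---
-------------
-------------
-------------

Derivation:
Segment 0: (9,3) -> (8,3)
Segment 1: (8,3) -> (8,9)
Segment 2: (8,9) -> (8,10)
Segment 3: (8,10) -> (3,10)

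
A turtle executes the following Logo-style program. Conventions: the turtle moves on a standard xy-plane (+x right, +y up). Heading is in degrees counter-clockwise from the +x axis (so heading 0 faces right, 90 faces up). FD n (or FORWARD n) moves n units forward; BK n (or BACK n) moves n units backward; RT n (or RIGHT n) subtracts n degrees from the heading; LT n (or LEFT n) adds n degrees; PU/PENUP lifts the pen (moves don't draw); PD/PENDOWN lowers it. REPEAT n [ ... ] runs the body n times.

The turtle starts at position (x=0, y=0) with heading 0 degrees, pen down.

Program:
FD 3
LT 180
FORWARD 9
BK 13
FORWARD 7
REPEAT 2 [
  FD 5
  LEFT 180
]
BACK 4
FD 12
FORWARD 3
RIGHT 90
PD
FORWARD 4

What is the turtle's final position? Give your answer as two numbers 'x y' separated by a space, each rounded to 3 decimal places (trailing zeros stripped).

Answer: -11 4

Derivation:
Executing turtle program step by step:
Start: pos=(0,0), heading=0, pen down
FD 3: (0,0) -> (3,0) [heading=0, draw]
LT 180: heading 0 -> 180
FD 9: (3,0) -> (-6,0) [heading=180, draw]
BK 13: (-6,0) -> (7,0) [heading=180, draw]
FD 7: (7,0) -> (0,0) [heading=180, draw]
REPEAT 2 [
  -- iteration 1/2 --
  FD 5: (0,0) -> (-5,0) [heading=180, draw]
  LT 180: heading 180 -> 0
  -- iteration 2/2 --
  FD 5: (-5,0) -> (0,0) [heading=0, draw]
  LT 180: heading 0 -> 180
]
BK 4: (0,0) -> (4,0) [heading=180, draw]
FD 12: (4,0) -> (-8,0) [heading=180, draw]
FD 3: (-8,0) -> (-11,0) [heading=180, draw]
RT 90: heading 180 -> 90
PD: pen down
FD 4: (-11,0) -> (-11,4) [heading=90, draw]
Final: pos=(-11,4), heading=90, 10 segment(s) drawn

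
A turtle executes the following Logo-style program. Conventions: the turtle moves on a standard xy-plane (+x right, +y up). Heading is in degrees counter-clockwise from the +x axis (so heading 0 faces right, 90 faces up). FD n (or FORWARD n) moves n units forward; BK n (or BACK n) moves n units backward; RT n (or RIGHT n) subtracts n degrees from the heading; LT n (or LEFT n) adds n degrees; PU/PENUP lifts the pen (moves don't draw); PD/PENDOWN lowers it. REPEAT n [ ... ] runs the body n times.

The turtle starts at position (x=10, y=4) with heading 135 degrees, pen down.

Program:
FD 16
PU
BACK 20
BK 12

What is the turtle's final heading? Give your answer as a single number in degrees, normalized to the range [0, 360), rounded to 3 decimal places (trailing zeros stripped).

Executing turtle program step by step:
Start: pos=(10,4), heading=135, pen down
FD 16: (10,4) -> (-1.314,15.314) [heading=135, draw]
PU: pen up
BK 20: (-1.314,15.314) -> (12.828,1.172) [heading=135, move]
BK 12: (12.828,1.172) -> (21.314,-7.314) [heading=135, move]
Final: pos=(21.314,-7.314), heading=135, 1 segment(s) drawn

Answer: 135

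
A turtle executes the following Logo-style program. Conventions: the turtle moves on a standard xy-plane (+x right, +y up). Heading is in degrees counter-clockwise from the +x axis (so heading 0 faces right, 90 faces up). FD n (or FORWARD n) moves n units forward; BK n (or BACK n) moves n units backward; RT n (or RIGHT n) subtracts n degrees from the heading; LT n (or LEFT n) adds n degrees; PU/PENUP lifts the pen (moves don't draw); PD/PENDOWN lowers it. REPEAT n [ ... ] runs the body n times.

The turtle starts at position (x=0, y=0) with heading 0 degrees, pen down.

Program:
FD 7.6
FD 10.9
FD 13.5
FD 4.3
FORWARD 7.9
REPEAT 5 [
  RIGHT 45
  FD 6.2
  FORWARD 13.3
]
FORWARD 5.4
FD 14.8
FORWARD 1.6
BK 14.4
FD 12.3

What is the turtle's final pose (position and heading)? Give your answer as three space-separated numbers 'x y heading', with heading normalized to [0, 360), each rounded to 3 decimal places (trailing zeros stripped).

Executing turtle program step by step:
Start: pos=(0,0), heading=0, pen down
FD 7.6: (0,0) -> (7.6,0) [heading=0, draw]
FD 10.9: (7.6,0) -> (18.5,0) [heading=0, draw]
FD 13.5: (18.5,0) -> (32,0) [heading=0, draw]
FD 4.3: (32,0) -> (36.3,0) [heading=0, draw]
FD 7.9: (36.3,0) -> (44.2,0) [heading=0, draw]
REPEAT 5 [
  -- iteration 1/5 --
  RT 45: heading 0 -> 315
  FD 6.2: (44.2,0) -> (48.584,-4.384) [heading=315, draw]
  FD 13.3: (48.584,-4.384) -> (57.989,-13.789) [heading=315, draw]
  -- iteration 2/5 --
  RT 45: heading 315 -> 270
  FD 6.2: (57.989,-13.789) -> (57.989,-19.989) [heading=270, draw]
  FD 13.3: (57.989,-19.989) -> (57.989,-33.289) [heading=270, draw]
  -- iteration 3/5 --
  RT 45: heading 270 -> 225
  FD 6.2: (57.989,-33.289) -> (53.605,-37.673) [heading=225, draw]
  FD 13.3: (53.605,-37.673) -> (44.2,-47.077) [heading=225, draw]
  -- iteration 4/5 --
  RT 45: heading 225 -> 180
  FD 6.2: (44.2,-47.077) -> (38,-47.077) [heading=180, draw]
  FD 13.3: (38,-47.077) -> (24.7,-47.077) [heading=180, draw]
  -- iteration 5/5 --
  RT 45: heading 180 -> 135
  FD 6.2: (24.7,-47.077) -> (20.316,-42.693) [heading=135, draw]
  FD 13.3: (20.316,-42.693) -> (10.911,-33.289) [heading=135, draw]
]
FD 5.4: (10.911,-33.289) -> (7.093,-29.47) [heading=135, draw]
FD 14.8: (7.093,-29.47) -> (-3.372,-19.005) [heading=135, draw]
FD 1.6: (-3.372,-19.005) -> (-4.504,-17.874) [heading=135, draw]
BK 14.4: (-4.504,-17.874) -> (5.679,-28.056) [heading=135, draw]
FD 12.3: (5.679,-28.056) -> (-3.019,-19.359) [heading=135, draw]
Final: pos=(-3.019,-19.359), heading=135, 20 segment(s) drawn

Answer: -3.019 -19.359 135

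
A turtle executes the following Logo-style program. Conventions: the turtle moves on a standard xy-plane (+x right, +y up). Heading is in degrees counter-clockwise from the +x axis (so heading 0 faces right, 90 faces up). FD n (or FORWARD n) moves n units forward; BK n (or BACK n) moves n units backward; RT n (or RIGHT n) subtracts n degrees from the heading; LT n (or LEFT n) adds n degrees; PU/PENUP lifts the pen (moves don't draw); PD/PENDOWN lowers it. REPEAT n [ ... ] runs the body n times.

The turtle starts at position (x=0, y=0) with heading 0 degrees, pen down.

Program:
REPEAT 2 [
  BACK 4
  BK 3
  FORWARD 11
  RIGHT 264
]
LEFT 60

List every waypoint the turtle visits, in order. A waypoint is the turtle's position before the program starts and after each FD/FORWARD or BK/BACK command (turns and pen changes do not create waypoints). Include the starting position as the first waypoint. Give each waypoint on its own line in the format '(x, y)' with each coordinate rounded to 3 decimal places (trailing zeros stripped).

Executing turtle program step by step:
Start: pos=(0,0), heading=0, pen down
REPEAT 2 [
  -- iteration 1/2 --
  BK 4: (0,0) -> (-4,0) [heading=0, draw]
  BK 3: (-4,0) -> (-7,0) [heading=0, draw]
  FD 11: (-7,0) -> (4,0) [heading=0, draw]
  RT 264: heading 0 -> 96
  -- iteration 2/2 --
  BK 4: (4,0) -> (4.418,-3.978) [heading=96, draw]
  BK 3: (4.418,-3.978) -> (4.732,-6.962) [heading=96, draw]
  FD 11: (4.732,-6.962) -> (3.582,3.978) [heading=96, draw]
  RT 264: heading 96 -> 192
]
LT 60: heading 192 -> 252
Final: pos=(3.582,3.978), heading=252, 6 segment(s) drawn
Waypoints (7 total):
(0, 0)
(-4, 0)
(-7, 0)
(4, 0)
(4.418, -3.978)
(4.732, -6.962)
(3.582, 3.978)

Answer: (0, 0)
(-4, 0)
(-7, 0)
(4, 0)
(4.418, -3.978)
(4.732, -6.962)
(3.582, 3.978)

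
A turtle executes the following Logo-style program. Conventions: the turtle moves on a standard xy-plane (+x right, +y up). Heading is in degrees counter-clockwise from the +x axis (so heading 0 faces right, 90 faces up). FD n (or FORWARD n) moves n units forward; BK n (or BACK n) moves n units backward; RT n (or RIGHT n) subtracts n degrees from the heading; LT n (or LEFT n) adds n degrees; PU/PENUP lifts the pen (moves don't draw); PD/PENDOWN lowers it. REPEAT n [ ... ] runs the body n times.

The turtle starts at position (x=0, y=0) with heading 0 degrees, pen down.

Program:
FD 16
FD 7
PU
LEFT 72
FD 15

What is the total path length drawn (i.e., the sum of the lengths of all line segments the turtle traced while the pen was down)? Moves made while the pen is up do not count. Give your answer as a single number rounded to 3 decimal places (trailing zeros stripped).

Answer: 23

Derivation:
Executing turtle program step by step:
Start: pos=(0,0), heading=0, pen down
FD 16: (0,0) -> (16,0) [heading=0, draw]
FD 7: (16,0) -> (23,0) [heading=0, draw]
PU: pen up
LT 72: heading 0 -> 72
FD 15: (23,0) -> (27.635,14.266) [heading=72, move]
Final: pos=(27.635,14.266), heading=72, 2 segment(s) drawn

Segment lengths:
  seg 1: (0,0) -> (16,0), length = 16
  seg 2: (16,0) -> (23,0), length = 7
Total = 23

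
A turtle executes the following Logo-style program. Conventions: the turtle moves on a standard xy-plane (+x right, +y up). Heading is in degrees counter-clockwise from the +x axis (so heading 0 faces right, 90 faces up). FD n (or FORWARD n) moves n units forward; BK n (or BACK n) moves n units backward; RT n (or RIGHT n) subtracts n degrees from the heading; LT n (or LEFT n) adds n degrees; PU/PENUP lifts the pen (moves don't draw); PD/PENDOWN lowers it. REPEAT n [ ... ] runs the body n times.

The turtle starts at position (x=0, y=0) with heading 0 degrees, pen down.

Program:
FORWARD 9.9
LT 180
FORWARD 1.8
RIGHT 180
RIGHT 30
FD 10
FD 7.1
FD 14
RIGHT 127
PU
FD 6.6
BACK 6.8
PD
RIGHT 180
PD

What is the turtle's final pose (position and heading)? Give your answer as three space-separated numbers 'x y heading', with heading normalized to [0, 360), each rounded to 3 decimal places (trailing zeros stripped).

Executing turtle program step by step:
Start: pos=(0,0), heading=0, pen down
FD 9.9: (0,0) -> (9.9,0) [heading=0, draw]
LT 180: heading 0 -> 180
FD 1.8: (9.9,0) -> (8.1,0) [heading=180, draw]
RT 180: heading 180 -> 0
RT 30: heading 0 -> 330
FD 10: (8.1,0) -> (16.76,-5) [heading=330, draw]
FD 7.1: (16.76,-5) -> (22.909,-8.55) [heading=330, draw]
FD 14: (22.909,-8.55) -> (35.033,-15.55) [heading=330, draw]
RT 127: heading 330 -> 203
PU: pen up
FD 6.6: (35.033,-15.55) -> (28.958,-18.129) [heading=203, move]
BK 6.8: (28.958,-18.129) -> (35.217,-15.472) [heading=203, move]
PD: pen down
RT 180: heading 203 -> 23
PD: pen down
Final: pos=(35.217,-15.472), heading=23, 5 segment(s) drawn

Answer: 35.217 -15.472 23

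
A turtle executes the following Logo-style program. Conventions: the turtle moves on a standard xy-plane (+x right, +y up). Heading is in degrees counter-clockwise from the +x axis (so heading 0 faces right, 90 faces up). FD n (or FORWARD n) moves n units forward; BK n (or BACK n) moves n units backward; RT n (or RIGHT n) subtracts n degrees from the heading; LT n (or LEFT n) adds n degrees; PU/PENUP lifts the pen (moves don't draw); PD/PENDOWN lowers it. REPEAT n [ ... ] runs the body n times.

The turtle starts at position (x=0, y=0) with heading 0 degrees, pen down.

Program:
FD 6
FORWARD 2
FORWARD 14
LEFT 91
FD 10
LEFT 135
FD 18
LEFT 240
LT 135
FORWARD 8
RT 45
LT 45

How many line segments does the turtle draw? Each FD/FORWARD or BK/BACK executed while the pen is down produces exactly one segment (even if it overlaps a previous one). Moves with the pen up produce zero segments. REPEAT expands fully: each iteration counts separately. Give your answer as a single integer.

Executing turtle program step by step:
Start: pos=(0,0), heading=0, pen down
FD 6: (0,0) -> (6,0) [heading=0, draw]
FD 2: (6,0) -> (8,0) [heading=0, draw]
FD 14: (8,0) -> (22,0) [heading=0, draw]
LT 91: heading 0 -> 91
FD 10: (22,0) -> (21.825,9.998) [heading=91, draw]
LT 135: heading 91 -> 226
FD 18: (21.825,9.998) -> (9.322,-2.95) [heading=226, draw]
LT 240: heading 226 -> 106
LT 135: heading 106 -> 241
FD 8: (9.322,-2.95) -> (5.443,-9.947) [heading=241, draw]
RT 45: heading 241 -> 196
LT 45: heading 196 -> 241
Final: pos=(5.443,-9.947), heading=241, 6 segment(s) drawn
Segments drawn: 6

Answer: 6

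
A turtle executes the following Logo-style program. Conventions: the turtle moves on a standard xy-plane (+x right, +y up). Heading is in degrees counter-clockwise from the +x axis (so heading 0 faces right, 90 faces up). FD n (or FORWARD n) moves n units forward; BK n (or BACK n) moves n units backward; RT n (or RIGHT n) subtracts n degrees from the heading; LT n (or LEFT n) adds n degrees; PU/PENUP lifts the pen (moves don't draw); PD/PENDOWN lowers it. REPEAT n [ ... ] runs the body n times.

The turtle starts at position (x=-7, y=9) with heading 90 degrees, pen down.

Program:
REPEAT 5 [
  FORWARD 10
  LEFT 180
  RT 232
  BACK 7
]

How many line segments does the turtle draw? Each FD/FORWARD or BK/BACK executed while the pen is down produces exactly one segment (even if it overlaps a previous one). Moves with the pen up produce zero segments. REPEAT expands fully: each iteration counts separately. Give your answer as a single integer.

Answer: 10

Derivation:
Executing turtle program step by step:
Start: pos=(-7,9), heading=90, pen down
REPEAT 5 [
  -- iteration 1/5 --
  FD 10: (-7,9) -> (-7,19) [heading=90, draw]
  LT 180: heading 90 -> 270
  RT 232: heading 270 -> 38
  BK 7: (-7,19) -> (-12.516,14.69) [heading=38, draw]
  -- iteration 2/5 --
  FD 10: (-12.516,14.69) -> (-4.636,20.847) [heading=38, draw]
  LT 180: heading 38 -> 218
  RT 232: heading 218 -> 346
  BK 7: (-4.636,20.847) -> (-11.428,22.54) [heading=346, draw]
  -- iteration 3/5 --
  FD 10: (-11.428,22.54) -> (-1.725,20.121) [heading=346, draw]
  LT 180: heading 346 -> 166
  RT 232: heading 166 -> 294
  BK 7: (-1.725,20.121) -> (-4.572,26.516) [heading=294, draw]
  -- iteration 4/5 --
  FD 10: (-4.572,26.516) -> (-0.505,17.381) [heading=294, draw]
  LT 180: heading 294 -> 114
  RT 232: heading 114 -> 242
  BK 7: (-0.505,17.381) -> (2.781,23.561) [heading=242, draw]
  -- iteration 5/5 --
  FD 10: (2.781,23.561) -> (-1.913,14.732) [heading=242, draw]
  LT 180: heading 242 -> 62
  RT 232: heading 62 -> 190
  BK 7: (-1.913,14.732) -> (4.98,15.947) [heading=190, draw]
]
Final: pos=(4.98,15.947), heading=190, 10 segment(s) drawn
Segments drawn: 10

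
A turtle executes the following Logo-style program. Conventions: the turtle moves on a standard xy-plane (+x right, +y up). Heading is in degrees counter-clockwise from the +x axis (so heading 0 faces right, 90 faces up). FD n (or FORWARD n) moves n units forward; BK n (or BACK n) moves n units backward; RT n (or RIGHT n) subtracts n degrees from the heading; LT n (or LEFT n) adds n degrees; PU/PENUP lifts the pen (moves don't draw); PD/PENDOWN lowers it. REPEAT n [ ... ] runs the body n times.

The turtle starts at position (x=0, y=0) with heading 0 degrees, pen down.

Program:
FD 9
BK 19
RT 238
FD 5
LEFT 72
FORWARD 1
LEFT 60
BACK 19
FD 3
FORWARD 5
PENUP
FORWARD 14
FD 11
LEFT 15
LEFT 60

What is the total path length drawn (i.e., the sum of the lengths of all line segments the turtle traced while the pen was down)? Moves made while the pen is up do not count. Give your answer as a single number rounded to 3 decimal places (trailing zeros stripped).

Executing turtle program step by step:
Start: pos=(0,0), heading=0, pen down
FD 9: (0,0) -> (9,0) [heading=0, draw]
BK 19: (9,0) -> (-10,0) [heading=0, draw]
RT 238: heading 0 -> 122
FD 5: (-10,0) -> (-12.65,4.24) [heading=122, draw]
LT 72: heading 122 -> 194
FD 1: (-12.65,4.24) -> (-13.62,3.998) [heading=194, draw]
LT 60: heading 194 -> 254
BK 19: (-13.62,3.998) -> (-8.383,22.262) [heading=254, draw]
FD 3: (-8.383,22.262) -> (-9.21,19.379) [heading=254, draw]
FD 5: (-9.21,19.379) -> (-10.588,14.572) [heading=254, draw]
PU: pen up
FD 14: (-10.588,14.572) -> (-14.447,1.115) [heading=254, move]
FD 11: (-14.447,1.115) -> (-17.479,-9.459) [heading=254, move]
LT 15: heading 254 -> 269
LT 60: heading 269 -> 329
Final: pos=(-17.479,-9.459), heading=329, 7 segment(s) drawn

Segment lengths:
  seg 1: (0,0) -> (9,0), length = 9
  seg 2: (9,0) -> (-10,0), length = 19
  seg 3: (-10,0) -> (-12.65,4.24), length = 5
  seg 4: (-12.65,4.24) -> (-13.62,3.998), length = 1
  seg 5: (-13.62,3.998) -> (-8.383,22.262), length = 19
  seg 6: (-8.383,22.262) -> (-9.21,19.379), length = 3
  seg 7: (-9.21,19.379) -> (-10.588,14.572), length = 5
Total = 61

Answer: 61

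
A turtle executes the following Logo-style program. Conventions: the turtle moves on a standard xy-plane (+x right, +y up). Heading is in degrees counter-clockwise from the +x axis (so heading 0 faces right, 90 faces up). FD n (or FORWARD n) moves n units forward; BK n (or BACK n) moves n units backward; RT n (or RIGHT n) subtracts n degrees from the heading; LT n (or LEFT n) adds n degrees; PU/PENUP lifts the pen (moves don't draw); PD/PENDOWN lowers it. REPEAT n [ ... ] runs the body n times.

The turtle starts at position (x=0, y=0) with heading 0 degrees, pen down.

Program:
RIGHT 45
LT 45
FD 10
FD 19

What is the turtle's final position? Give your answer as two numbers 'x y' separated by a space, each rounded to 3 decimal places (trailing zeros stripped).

Answer: 29 0

Derivation:
Executing turtle program step by step:
Start: pos=(0,0), heading=0, pen down
RT 45: heading 0 -> 315
LT 45: heading 315 -> 0
FD 10: (0,0) -> (10,0) [heading=0, draw]
FD 19: (10,0) -> (29,0) [heading=0, draw]
Final: pos=(29,0), heading=0, 2 segment(s) drawn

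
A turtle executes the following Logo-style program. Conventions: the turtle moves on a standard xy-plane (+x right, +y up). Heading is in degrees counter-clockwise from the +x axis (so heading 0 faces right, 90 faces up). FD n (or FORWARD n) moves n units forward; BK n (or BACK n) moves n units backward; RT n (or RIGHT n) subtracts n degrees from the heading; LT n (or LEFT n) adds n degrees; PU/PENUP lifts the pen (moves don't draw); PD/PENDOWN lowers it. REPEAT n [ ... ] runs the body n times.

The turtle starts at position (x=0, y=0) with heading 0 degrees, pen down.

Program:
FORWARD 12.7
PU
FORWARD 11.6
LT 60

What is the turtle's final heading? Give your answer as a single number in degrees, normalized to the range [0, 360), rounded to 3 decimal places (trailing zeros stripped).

Executing turtle program step by step:
Start: pos=(0,0), heading=0, pen down
FD 12.7: (0,0) -> (12.7,0) [heading=0, draw]
PU: pen up
FD 11.6: (12.7,0) -> (24.3,0) [heading=0, move]
LT 60: heading 0 -> 60
Final: pos=(24.3,0), heading=60, 1 segment(s) drawn

Answer: 60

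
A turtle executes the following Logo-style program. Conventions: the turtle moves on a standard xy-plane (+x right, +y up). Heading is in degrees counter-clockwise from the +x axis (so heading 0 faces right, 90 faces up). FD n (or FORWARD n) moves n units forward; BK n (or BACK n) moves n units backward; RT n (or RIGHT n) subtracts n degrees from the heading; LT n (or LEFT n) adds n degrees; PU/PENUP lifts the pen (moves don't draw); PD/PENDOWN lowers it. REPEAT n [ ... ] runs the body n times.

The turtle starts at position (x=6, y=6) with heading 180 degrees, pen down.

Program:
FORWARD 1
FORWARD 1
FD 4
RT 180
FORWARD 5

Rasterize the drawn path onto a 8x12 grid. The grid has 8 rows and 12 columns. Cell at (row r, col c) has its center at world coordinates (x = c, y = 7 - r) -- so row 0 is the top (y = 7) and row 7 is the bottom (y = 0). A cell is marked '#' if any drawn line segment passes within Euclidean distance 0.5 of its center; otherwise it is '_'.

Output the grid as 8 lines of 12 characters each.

Segment 0: (6,6) -> (5,6)
Segment 1: (5,6) -> (4,6)
Segment 2: (4,6) -> (0,6)
Segment 3: (0,6) -> (5,6)

Answer: ____________
#######_____
____________
____________
____________
____________
____________
____________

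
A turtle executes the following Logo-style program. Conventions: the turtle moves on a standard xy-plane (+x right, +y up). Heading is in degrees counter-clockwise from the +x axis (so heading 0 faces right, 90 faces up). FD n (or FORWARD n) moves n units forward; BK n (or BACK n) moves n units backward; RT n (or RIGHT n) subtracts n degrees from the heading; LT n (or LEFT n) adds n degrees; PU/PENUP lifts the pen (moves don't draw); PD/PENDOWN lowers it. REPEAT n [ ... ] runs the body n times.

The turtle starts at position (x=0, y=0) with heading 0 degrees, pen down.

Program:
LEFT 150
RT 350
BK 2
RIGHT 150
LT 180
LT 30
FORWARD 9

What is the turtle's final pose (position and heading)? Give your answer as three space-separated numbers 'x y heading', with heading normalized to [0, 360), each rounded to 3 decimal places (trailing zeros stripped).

Answer: -5.015 -6.469 220

Derivation:
Executing turtle program step by step:
Start: pos=(0,0), heading=0, pen down
LT 150: heading 0 -> 150
RT 350: heading 150 -> 160
BK 2: (0,0) -> (1.879,-0.684) [heading=160, draw]
RT 150: heading 160 -> 10
LT 180: heading 10 -> 190
LT 30: heading 190 -> 220
FD 9: (1.879,-0.684) -> (-5.015,-6.469) [heading=220, draw]
Final: pos=(-5.015,-6.469), heading=220, 2 segment(s) drawn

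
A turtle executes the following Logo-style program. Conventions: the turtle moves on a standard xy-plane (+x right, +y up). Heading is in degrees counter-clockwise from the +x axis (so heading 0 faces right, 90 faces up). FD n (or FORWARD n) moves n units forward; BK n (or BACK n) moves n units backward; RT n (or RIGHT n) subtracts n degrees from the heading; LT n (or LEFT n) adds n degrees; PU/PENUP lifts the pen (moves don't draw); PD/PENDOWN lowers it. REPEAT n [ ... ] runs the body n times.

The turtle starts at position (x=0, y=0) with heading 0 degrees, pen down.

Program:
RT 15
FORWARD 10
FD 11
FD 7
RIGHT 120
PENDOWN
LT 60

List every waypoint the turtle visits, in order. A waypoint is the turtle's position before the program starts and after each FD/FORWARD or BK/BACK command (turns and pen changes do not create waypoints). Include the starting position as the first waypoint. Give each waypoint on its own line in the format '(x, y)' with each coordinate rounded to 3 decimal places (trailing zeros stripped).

Executing turtle program step by step:
Start: pos=(0,0), heading=0, pen down
RT 15: heading 0 -> 345
FD 10: (0,0) -> (9.659,-2.588) [heading=345, draw]
FD 11: (9.659,-2.588) -> (20.284,-5.435) [heading=345, draw]
FD 7: (20.284,-5.435) -> (27.046,-7.247) [heading=345, draw]
RT 120: heading 345 -> 225
PD: pen down
LT 60: heading 225 -> 285
Final: pos=(27.046,-7.247), heading=285, 3 segment(s) drawn
Waypoints (4 total):
(0, 0)
(9.659, -2.588)
(20.284, -5.435)
(27.046, -7.247)

Answer: (0, 0)
(9.659, -2.588)
(20.284, -5.435)
(27.046, -7.247)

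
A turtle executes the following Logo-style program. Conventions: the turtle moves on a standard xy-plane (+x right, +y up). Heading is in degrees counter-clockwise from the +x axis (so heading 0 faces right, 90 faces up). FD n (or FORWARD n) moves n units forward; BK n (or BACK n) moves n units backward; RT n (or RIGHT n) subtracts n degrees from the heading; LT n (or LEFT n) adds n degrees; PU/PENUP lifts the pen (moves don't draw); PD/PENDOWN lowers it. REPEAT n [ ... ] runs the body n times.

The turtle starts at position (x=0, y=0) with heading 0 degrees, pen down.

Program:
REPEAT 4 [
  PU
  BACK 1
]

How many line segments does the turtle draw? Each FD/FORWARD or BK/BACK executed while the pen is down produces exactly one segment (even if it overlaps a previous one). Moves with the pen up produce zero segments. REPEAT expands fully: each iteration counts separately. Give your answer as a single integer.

Executing turtle program step by step:
Start: pos=(0,0), heading=0, pen down
REPEAT 4 [
  -- iteration 1/4 --
  PU: pen up
  BK 1: (0,0) -> (-1,0) [heading=0, move]
  -- iteration 2/4 --
  PU: pen up
  BK 1: (-1,0) -> (-2,0) [heading=0, move]
  -- iteration 3/4 --
  PU: pen up
  BK 1: (-2,0) -> (-3,0) [heading=0, move]
  -- iteration 4/4 --
  PU: pen up
  BK 1: (-3,0) -> (-4,0) [heading=0, move]
]
Final: pos=(-4,0), heading=0, 0 segment(s) drawn
Segments drawn: 0

Answer: 0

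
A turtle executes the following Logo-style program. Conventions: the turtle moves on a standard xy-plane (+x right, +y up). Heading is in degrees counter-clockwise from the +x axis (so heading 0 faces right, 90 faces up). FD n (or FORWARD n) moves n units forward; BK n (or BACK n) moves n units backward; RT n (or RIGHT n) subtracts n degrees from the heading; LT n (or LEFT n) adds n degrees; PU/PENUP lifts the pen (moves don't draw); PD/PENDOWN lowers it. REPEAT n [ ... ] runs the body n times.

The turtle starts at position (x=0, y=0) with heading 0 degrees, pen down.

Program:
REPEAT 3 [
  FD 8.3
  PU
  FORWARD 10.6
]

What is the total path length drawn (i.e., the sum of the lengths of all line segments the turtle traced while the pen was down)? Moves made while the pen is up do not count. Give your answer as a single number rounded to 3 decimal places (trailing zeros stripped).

Executing turtle program step by step:
Start: pos=(0,0), heading=0, pen down
REPEAT 3 [
  -- iteration 1/3 --
  FD 8.3: (0,0) -> (8.3,0) [heading=0, draw]
  PU: pen up
  FD 10.6: (8.3,0) -> (18.9,0) [heading=0, move]
  -- iteration 2/3 --
  FD 8.3: (18.9,0) -> (27.2,0) [heading=0, move]
  PU: pen up
  FD 10.6: (27.2,0) -> (37.8,0) [heading=0, move]
  -- iteration 3/3 --
  FD 8.3: (37.8,0) -> (46.1,0) [heading=0, move]
  PU: pen up
  FD 10.6: (46.1,0) -> (56.7,0) [heading=0, move]
]
Final: pos=(56.7,0), heading=0, 1 segment(s) drawn

Segment lengths:
  seg 1: (0,0) -> (8.3,0), length = 8.3
Total = 8.3

Answer: 8.3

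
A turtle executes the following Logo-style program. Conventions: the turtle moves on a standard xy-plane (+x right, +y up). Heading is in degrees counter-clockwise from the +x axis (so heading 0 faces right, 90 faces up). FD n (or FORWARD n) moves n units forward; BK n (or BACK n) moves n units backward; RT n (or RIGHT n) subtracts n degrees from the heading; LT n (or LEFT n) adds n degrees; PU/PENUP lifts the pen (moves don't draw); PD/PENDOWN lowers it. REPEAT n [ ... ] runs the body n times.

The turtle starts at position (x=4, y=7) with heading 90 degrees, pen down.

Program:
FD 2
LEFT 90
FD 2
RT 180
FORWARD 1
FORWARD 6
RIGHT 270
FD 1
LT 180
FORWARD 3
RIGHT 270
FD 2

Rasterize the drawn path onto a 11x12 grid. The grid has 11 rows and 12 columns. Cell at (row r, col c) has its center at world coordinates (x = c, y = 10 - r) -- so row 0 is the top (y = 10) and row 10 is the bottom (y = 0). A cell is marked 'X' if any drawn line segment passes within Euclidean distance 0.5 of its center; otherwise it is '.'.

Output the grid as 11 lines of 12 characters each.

Answer: .........X..
..XXXXXXXX..
....X....X..
....X....XXX
............
............
............
............
............
............
............

Derivation:
Segment 0: (4,7) -> (4,9)
Segment 1: (4,9) -> (2,9)
Segment 2: (2,9) -> (3,9)
Segment 3: (3,9) -> (9,9)
Segment 4: (9,9) -> (9,10)
Segment 5: (9,10) -> (9,7)
Segment 6: (9,7) -> (11,7)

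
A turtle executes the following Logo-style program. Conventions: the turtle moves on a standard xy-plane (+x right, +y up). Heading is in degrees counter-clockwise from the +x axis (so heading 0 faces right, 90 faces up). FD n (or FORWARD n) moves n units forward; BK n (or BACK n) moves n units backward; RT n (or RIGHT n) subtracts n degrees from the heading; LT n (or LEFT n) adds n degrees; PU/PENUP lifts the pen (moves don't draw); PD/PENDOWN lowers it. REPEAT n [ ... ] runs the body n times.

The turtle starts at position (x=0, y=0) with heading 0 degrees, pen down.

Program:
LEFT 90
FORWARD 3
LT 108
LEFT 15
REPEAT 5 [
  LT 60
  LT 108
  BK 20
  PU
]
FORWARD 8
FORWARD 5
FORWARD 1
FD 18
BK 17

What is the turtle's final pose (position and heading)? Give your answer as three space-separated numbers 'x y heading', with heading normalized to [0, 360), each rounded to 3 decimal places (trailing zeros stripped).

Executing turtle program step by step:
Start: pos=(0,0), heading=0, pen down
LT 90: heading 0 -> 90
FD 3: (0,0) -> (0,3) [heading=90, draw]
LT 108: heading 90 -> 198
LT 15: heading 198 -> 213
REPEAT 5 [
  -- iteration 1/5 --
  LT 60: heading 213 -> 273
  LT 108: heading 273 -> 21
  BK 20: (0,3) -> (-18.672,-4.167) [heading=21, draw]
  PU: pen up
  -- iteration 2/5 --
  LT 60: heading 21 -> 81
  LT 108: heading 81 -> 189
  BK 20: (-18.672,-4.167) -> (1.082,-1.039) [heading=189, move]
  PU: pen up
  -- iteration 3/5 --
  LT 60: heading 189 -> 249
  LT 108: heading 249 -> 357
  BK 20: (1.082,-1.039) -> (-18.89,0.008) [heading=357, move]
  PU: pen up
  -- iteration 4/5 --
  LT 60: heading 357 -> 57
  LT 108: heading 57 -> 165
  BK 20: (-18.89,0.008) -> (0.428,-5.168) [heading=165, move]
  PU: pen up
  -- iteration 5/5 --
  LT 60: heading 165 -> 225
  LT 108: heading 225 -> 333
  BK 20: (0.428,-5.168) -> (-17.392,3.911) [heading=333, move]
  PU: pen up
]
FD 8: (-17.392,3.911) -> (-10.264,0.28) [heading=333, move]
FD 5: (-10.264,0.28) -> (-5.809,-1.99) [heading=333, move]
FD 1: (-5.809,-1.99) -> (-4.918,-2.444) [heading=333, move]
FD 18: (-4.918,-2.444) -> (11.12,-10.616) [heading=333, move]
BK 17: (11.12,-10.616) -> (-4.027,-2.898) [heading=333, move]
Final: pos=(-4.027,-2.898), heading=333, 2 segment(s) drawn

Answer: -4.027 -2.898 333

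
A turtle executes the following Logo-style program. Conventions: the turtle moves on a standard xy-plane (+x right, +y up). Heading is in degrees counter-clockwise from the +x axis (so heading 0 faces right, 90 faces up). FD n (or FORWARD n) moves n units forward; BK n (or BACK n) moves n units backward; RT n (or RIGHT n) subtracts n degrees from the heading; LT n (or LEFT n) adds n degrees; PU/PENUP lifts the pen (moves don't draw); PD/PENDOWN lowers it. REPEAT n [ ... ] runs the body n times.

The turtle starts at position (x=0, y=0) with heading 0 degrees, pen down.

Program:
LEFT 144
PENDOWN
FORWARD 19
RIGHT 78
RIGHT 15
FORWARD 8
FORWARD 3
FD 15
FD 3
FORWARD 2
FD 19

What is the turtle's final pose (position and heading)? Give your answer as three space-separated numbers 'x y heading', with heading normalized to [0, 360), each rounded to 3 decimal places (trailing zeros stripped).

Answer: 16.095 50.025 51

Derivation:
Executing turtle program step by step:
Start: pos=(0,0), heading=0, pen down
LT 144: heading 0 -> 144
PD: pen down
FD 19: (0,0) -> (-15.371,11.168) [heading=144, draw]
RT 78: heading 144 -> 66
RT 15: heading 66 -> 51
FD 8: (-15.371,11.168) -> (-10.337,17.385) [heading=51, draw]
FD 3: (-10.337,17.385) -> (-8.449,19.717) [heading=51, draw]
FD 15: (-8.449,19.717) -> (0.991,31.374) [heading=51, draw]
FD 3: (0.991,31.374) -> (2.879,33.705) [heading=51, draw]
FD 2: (2.879,33.705) -> (4.138,35.259) [heading=51, draw]
FD 19: (4.138,35.259) -> (16.095,50.025) [heading=51, draw]
Final: pos=(16.095,50.025), heading=51, 7 segment(s) drawn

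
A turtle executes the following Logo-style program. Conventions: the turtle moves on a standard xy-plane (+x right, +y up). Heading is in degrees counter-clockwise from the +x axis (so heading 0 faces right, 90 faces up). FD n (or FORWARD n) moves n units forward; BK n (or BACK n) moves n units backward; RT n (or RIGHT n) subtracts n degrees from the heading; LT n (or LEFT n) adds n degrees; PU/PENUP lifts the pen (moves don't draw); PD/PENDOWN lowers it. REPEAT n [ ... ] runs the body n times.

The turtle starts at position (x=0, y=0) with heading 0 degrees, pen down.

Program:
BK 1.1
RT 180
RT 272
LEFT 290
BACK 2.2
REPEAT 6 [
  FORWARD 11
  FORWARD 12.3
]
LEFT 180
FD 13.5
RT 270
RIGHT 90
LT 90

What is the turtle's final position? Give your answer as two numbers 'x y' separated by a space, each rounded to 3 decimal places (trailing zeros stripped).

Executing turtle program step by step:
Start: pos=(0,0), heading=0, pen down
BK 1.1: (0,0) -> (-1.1,0) [heading=0, draw]
RT 180: heading 0 -> 180
RT 272: heading 180 -> 268
LT 290: heading 268 -> 198
BK 2.2: (-1.1,0) -> (0.992,0.68) [heading=198, draw]
REPEAT 6 [
  -- iteration 1/6 --
  FD 11: (0.992,0.68) -> (-9.469,-2.719) [heading=198, draw]
  FD 12.3: (-9.469,-2.719) -> (-21.167,-6.52) [heading=198, draw]
  -- iteration 2/6 --
  FD 11: (-21.167,-6.52) -> (-31.629,-9.919) [heading=198, draw]
  FD 12.3: (-31.629,-9.919) -> (-43.327,-13.72) [heading=198, draw]
  -- iteration 3/6 --
  FD 11: (-43.327,-13.72) -> (-53.789,-17.12) [heading=198, draw]
  FD 12.3: (-53.789,-17.12) -> (-65.487,-20.92) [heading=198, draw]
  -- iteration 4/6 --
  FD 11: (-65.487,-20.92) -> (-75.948,-24.32) [heading=198, draw]
  FD 12.3: (-75.948,-24.32) -> (-87.646,-28.121) [heading=198, draw]
  -- iteration 5/6 --
  FD 11: (-87.646,-28.121) -> (-98.108,-31.52) [heading=198, draw]
  FD 12.3: (-98.108,-31.52) -> (-109.806,-35.321) [heading=198, draw]
  -- iteration 6/6 --
  FD 11: (-109.806,-35.321) -> (-120.267,-38.72) [heading=198, draw]
  FD 12.3: (-120.267,-38.72) -> (-131.965,-42.521) [heading=198, draw]
]
LT 180: heading 198 -> 18
FD 13.5: (-131.965,-42.521) -> (-119.126,-38.349) [heading=18, draw]
RT 270: heading 18 -> 108
RT 90: heading 108 -> 18
LT 90: heading 18 -> 108
Final: pos=(-119.126,-38.349), heading=108, 15 segment(s) drawn

Answer: -119.126 -38.349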